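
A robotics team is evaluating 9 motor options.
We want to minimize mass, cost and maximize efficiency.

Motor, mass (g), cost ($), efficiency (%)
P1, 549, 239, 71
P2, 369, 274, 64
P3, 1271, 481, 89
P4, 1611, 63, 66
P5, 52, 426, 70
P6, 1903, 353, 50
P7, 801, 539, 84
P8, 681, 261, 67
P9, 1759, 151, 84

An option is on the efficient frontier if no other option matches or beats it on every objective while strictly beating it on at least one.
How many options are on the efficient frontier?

7

P1: not dominated.
P2: not dominated.
P3: not dominated (best efficiency).
P4: not dominated (best cost).
P5: not dominated (best mass).
P6: dominated by P1 (mass 549≤1903, cost 239≤353, efficiency 71≥50).
P7: not dominated.
P8: dominated by P1 (mass 549≤681, cost 239≤261, efficiency 71≥67).
P9: not dominated.
Pareto-optimal: P1, P2, P3, P4, P5, P7, P9 → 7.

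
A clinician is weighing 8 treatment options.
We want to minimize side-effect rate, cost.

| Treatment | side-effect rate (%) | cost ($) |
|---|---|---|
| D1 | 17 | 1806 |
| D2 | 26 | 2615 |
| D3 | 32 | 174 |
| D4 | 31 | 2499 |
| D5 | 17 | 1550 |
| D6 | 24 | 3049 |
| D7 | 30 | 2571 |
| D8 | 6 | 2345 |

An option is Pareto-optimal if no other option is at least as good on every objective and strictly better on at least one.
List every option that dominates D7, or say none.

D1: side-effect rate 17≤30, cost 1806≤2571 — dominates D7.
D5: side-effect rate 17≤30, cost 1550≤2571 — dominates D7.
D8: side-effect rate 6≤30, cost 2345≤2571 — dominates D7.
Others (D2, D3, D4, D6) are each worse than D7 on at least one objective.

D1, D5, D8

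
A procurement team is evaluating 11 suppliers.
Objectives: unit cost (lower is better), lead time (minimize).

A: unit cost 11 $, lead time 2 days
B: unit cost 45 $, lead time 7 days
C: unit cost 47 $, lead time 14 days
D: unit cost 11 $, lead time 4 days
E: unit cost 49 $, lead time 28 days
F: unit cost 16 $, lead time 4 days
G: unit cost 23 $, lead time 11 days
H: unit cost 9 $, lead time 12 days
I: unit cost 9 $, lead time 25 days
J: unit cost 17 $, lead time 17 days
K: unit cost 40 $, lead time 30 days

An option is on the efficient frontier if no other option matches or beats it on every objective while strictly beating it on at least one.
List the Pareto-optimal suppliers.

A, H

A: not dominated (best lead time).
B: dominated by A (unit cost 11≤45, lead time 2≤7).
C: dominated by A (unit cost 11≤47, lead time 2≤14).
D: dominated by A (unit cost 11≤11, lead time 2≤4).
E: dominated by A (unit cost 11≤49, lead time 2≤28).
F: dominated by A (unit cost 11≤16, lead time 2≤4).
G: dominated by A (unit cost 11≤23, lead time 2≤11).
H: not dominated.
I: dominated by H (unit cost 9≤9, lead time 12≤25).
J: dominated by A (unit cost 11≤17, lead time 2≤17).
K: dominated by A (unit cost 11≤40, lead time 2≤30).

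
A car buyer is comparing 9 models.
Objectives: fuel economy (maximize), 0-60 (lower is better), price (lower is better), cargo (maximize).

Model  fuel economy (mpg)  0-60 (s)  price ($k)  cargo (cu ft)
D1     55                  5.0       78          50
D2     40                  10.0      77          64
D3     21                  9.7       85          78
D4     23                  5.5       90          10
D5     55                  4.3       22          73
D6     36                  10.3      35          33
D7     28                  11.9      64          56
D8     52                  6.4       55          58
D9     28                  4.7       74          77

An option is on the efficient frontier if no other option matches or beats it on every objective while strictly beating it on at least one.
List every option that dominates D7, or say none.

D5: fuel economy 55≥28, 0-60 4.3≤11.9, price 22≤64, cargo 73≥56 — dominates D7.
D8: fuel economy 52≥28, 0-60 6.4≤11.9, price 55≤64, cargo 58≥56 — dominates D7.
Others (D1, D2, D3, D4, D6, D9) are each worse than D7 on at least one objective.

D5, D8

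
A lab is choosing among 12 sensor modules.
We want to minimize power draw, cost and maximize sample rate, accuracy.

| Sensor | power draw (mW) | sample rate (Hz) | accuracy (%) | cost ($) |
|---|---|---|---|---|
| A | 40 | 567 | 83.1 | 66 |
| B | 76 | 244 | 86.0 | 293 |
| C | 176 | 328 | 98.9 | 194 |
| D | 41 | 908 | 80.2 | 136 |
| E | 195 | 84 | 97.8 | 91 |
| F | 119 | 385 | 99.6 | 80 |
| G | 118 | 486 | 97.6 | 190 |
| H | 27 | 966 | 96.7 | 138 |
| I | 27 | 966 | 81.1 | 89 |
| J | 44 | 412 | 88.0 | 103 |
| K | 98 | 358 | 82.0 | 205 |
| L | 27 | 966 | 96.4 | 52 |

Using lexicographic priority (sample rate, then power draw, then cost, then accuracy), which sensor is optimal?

L

First maximize sample rate: best is 966, kept {H, I, L}.
Then minimize power draw: best is 27, kept {H, I, L}.
Then minimize cost: best is 52, kept {L}.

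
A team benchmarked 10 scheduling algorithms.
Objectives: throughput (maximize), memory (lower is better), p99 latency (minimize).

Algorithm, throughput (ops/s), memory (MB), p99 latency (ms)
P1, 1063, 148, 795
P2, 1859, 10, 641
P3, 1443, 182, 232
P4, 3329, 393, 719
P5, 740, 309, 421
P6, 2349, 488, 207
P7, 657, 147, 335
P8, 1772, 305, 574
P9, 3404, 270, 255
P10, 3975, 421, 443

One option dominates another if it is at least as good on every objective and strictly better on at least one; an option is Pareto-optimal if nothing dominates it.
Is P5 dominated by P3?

Yes

P3 vs P5: throughput 1443≥740, memory 182≤309, p99 latency 232≤421 — P3 is at least as good on every objective with at least one strict improvement.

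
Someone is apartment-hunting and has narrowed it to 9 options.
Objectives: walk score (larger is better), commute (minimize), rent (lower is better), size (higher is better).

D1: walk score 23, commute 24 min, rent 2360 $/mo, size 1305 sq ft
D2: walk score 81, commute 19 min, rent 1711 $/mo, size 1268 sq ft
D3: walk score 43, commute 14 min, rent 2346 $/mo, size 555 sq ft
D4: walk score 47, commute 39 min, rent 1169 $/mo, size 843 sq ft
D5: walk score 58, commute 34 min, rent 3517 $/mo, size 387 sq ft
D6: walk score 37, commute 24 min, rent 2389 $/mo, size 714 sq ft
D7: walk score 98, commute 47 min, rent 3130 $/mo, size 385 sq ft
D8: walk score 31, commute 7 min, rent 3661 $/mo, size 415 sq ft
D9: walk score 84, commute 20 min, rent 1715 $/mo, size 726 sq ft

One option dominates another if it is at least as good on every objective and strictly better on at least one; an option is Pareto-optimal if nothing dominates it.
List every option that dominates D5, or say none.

D2: walk score 81≥58, commute 19≤34, rent 1711≤3517, size 1268≥387 — dominates D5.
D9: walk score 84≥58, commute 20≤34, rent 1715≤3517, size 726≥387 — dominates D5.
Others (D1, D3, D4, D6, D7, D8) are each worse than D5 on at least one objective.

D2, D9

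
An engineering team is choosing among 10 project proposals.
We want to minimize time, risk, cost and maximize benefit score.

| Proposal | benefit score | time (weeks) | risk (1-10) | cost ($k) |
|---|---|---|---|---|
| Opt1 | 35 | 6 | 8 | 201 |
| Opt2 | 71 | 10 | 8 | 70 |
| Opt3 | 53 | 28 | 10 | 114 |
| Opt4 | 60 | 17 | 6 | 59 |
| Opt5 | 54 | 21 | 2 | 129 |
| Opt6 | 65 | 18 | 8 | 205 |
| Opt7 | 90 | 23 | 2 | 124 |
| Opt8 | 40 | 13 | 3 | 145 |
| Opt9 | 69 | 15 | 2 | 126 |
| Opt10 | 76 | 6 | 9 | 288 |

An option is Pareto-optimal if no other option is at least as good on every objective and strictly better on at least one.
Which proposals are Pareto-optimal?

Opt1, Opt2, Opt4, Opt7, Opt8, Opt9, Opt10

Opt1: not dominated.
Opt2: not dominated.
Opt3: dominated by Opt2 (benefit score 71≥53, time 10≤28, risk 8≤10, cost 70≤114).
Opt4: not dominated (best cost).
Opt5: dominated by Opt9 (benefit score 69≥54, time 15≤21, risk 2≤2, cost 126≤129).
Opt6: dominated by Opt2 (benefit score 71≥65, time 10≤18, risk 8≤8, cost 70≤205).
Opt7: not dominated (best benefit score).
Opt8: not dominated.
Opt9: not dominated.
Opt10: not dominated.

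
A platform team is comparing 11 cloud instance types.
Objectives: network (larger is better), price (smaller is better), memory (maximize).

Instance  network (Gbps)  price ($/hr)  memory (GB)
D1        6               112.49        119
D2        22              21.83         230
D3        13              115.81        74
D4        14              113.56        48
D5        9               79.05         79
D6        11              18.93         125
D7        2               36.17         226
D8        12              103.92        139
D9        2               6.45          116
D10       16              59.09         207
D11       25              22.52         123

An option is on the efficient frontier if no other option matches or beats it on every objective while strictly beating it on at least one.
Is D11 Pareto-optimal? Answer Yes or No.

D1: worse on network (6 vs 25).
D2: worse on network (22 vs 25).
D3: worse on network (13 vs 25).
D4: worse on network (14 vs 25).
D5: worse on network (9 vs 25).
D6: worse on network (11 vs 25).
D7: worse on network (2 vs 25).
D8: worse on network (12 vs 25).
D9: worse on network (2 vs 25).
D10: worse on network (16 vs 25).
No option is at least as good as D11 on every objective and strictly better on one.

Yes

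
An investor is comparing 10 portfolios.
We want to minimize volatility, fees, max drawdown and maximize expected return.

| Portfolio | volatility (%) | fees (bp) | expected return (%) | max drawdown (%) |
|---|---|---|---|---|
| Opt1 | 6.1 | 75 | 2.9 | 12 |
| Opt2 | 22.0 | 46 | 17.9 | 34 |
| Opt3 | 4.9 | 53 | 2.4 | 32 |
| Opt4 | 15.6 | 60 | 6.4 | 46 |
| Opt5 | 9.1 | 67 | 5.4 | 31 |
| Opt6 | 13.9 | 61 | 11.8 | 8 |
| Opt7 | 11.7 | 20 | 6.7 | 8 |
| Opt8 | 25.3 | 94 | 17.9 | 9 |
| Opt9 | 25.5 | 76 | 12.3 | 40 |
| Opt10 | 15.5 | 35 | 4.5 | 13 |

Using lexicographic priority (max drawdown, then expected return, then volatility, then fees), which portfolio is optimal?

First minimize max drawdown: best is 8, kept {Opt6, Opt7}.
Then maximize expected return: best is 11.8, kept {Opt6}.

Opt6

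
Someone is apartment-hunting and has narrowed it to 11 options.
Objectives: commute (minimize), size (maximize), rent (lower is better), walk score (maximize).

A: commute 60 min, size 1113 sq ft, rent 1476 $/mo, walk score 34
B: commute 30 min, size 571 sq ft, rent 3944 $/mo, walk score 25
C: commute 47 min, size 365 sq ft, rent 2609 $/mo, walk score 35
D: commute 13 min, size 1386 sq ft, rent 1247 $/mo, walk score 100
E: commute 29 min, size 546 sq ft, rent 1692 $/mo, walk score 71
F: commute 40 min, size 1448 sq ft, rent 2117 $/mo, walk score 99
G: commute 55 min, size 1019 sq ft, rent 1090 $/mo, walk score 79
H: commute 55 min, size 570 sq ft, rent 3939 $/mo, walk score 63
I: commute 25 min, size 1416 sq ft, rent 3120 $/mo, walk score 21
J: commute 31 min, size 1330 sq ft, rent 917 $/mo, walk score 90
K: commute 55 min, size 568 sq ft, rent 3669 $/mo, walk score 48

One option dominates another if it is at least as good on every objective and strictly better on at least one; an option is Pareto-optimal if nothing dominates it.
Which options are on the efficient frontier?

A: dominated by D (commute 13≤60, size 1386≥1113, rent 1247≤1476, walk score 100≥34).
B: dominated by D (commute 13≤30, size 1386≥571, rent 1247≤3944, walk score 100≥25).
C: dominated by D (commute 13≤47, size 1386≥365, rent 1247≤2609, walk score 100≥35).
D: not dominated (best commute).
E: dominated by D (commute 13≤29, size 1386≥546, rent 1247≤1692, walk score 100≥71).
F: not dominated (best size).
G: dominated by J (commute 31≤55, size 1330≥1019, rent 917≤1090, walk score 90≥79).
H: dominated by D (commute 13≤55, size 1386≥570, rent 1247≤3939, walk score 100≥63).
I: not dominated.
J: not dominated (best rent).
K: dominated by D (commute 13≤55, size 1386≥568, rent 1247≤3669, walk score 100≥48).

D, F, I, J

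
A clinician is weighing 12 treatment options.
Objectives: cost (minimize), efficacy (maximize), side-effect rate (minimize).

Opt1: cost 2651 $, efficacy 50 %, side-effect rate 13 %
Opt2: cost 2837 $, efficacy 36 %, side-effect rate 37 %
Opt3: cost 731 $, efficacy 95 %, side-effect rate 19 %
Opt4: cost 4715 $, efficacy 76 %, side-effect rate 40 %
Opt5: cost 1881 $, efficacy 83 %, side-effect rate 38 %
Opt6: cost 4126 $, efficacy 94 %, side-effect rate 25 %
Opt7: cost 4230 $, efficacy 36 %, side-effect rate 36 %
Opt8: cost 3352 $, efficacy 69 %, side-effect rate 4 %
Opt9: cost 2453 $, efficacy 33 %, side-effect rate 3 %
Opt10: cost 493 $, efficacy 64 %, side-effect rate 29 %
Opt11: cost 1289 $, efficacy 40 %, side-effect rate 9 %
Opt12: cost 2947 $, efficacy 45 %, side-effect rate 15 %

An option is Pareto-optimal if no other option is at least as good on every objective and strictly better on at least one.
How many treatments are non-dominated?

6

Opt1: not dominated.
Opt2: dominated by Opt1 (cost 2651≤2837, efficacy 50≥36, side-effect rate 13≤37).
Opt3: not dominated (best efficacy).
Opt4: dominated by Opt3 (cost 731≤4715, efficacy 95≥76, side-effect rate 19≤40).
Opt5: dominated by Opt3 (cost 731≤1881, efficacy 95≥83, side-effect rate 19≤38).
Opt6: dominated by Opt3 (cost 731≤4126, efficacy 95≥94, side-effect rate 19≤25).
Opt7: dominated by Opt1 (cost 2651≤4230, efficacy 50≥36, side-effect rate 13≤36).
Opt8: not dominated.
Opt9: not dominated (best side-effect rate).
Opt10: not dominated (best cost).
Opt11: not dominated.
Opt12: dominated by Opt1 (cost 2651≤2947, efficacy 50≥45, side-effect rate 13≤15).
Pareto-optimal: Opt1, Opt3, Opt8, Opt9, Opt10, Opt11 → 6.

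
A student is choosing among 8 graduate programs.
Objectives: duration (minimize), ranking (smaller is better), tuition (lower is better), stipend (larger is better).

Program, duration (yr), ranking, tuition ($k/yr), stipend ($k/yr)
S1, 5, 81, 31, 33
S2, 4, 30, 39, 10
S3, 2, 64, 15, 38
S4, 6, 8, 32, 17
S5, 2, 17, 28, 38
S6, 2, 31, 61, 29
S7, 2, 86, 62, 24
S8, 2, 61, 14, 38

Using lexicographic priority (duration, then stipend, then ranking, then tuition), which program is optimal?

First minimize duration: best is 2, kept {S3, S5, S6, S7, S8}.
Then maximize stipend: best is 38, kept {S3, S5, S8}.
Then minimize ranking: best is 17, kept {S5}.

S5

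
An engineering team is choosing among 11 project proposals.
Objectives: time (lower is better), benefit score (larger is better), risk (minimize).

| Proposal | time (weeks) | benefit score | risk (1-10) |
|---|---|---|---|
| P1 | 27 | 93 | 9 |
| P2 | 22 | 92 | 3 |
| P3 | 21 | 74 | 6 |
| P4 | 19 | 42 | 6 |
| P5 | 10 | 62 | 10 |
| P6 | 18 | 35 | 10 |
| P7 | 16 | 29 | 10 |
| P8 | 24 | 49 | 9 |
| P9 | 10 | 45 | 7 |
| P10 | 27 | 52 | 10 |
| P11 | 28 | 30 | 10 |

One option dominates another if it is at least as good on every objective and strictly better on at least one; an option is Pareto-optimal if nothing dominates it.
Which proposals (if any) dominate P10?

P1: time 27≤27, benefit score 93≥52, risk 9≤10 — dominates P10.
P2: time 22≤27, benefit score 92≥52, risk 3≤10 — dominates P10.
P3: time 21≤27, benefit score 74≥52, risk 6≤10 — dominates P10.
P5: time 10≤27, benefit score 62≥52, risk 10≤10 — dominates P10.
Others (P4, P6, P7, P8, P9, P11) are each worse than P10 on at least one objective.

P1, P2, P3, P5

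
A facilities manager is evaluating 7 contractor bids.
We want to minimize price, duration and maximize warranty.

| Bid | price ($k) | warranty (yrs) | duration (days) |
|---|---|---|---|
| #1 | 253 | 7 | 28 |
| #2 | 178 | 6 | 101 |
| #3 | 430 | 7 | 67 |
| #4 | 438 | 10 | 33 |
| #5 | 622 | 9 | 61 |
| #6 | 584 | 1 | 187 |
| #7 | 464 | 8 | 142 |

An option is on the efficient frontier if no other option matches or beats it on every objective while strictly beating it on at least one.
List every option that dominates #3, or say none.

#1

#1: price 253≤430, warranty 7≥7, duration 28≤67 — dominates #3.
Others (#2, #4, #5, #6, #7) are each worse than #3 on at least one objective.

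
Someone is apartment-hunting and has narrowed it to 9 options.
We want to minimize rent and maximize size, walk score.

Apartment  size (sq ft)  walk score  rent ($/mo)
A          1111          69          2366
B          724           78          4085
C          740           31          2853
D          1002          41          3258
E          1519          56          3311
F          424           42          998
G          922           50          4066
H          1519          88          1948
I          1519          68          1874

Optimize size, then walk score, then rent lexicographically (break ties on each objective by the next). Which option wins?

First maximize size: best is 1519, kept {E, H, I}.
Then maximize walk score: best is 88, kept {H}.

H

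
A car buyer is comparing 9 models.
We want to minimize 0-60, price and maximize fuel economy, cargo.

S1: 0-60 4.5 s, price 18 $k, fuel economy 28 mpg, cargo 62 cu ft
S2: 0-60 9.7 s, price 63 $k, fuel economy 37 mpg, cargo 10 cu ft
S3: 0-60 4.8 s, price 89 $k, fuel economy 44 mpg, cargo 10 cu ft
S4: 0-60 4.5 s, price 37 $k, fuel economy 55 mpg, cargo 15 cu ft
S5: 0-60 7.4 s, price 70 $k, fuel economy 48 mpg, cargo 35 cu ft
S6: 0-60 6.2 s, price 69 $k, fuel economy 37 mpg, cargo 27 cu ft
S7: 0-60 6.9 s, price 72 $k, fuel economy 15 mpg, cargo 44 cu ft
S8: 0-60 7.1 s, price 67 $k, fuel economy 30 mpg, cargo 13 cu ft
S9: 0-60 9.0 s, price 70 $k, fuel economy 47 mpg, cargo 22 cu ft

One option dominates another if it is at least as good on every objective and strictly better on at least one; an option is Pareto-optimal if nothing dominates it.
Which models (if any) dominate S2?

S4: 0-60 4.5≤9.7, price 37≤63, fuel economy 55≥37, cargo 15≥10 — dominates S2.
Others (S1, S3, S5, S6, S7, S8, S9) are each worse than S2 on at least one objective.

S4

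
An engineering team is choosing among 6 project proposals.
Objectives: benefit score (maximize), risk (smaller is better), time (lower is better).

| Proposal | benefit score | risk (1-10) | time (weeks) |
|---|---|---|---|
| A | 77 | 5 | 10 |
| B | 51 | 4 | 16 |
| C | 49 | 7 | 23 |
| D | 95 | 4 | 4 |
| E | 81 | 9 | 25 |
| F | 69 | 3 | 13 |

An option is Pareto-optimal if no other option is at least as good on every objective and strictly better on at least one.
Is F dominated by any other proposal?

No

A: worse on risk (5 vs 3).
B: worse on benefit score (51 vs 69).
C: worse on benefit score (49 vs 69).
D: worse on risk (4 vs 3).
E: worse on risk (9 vs 3).
No option is at least as good as F on every objective and strictly better on one.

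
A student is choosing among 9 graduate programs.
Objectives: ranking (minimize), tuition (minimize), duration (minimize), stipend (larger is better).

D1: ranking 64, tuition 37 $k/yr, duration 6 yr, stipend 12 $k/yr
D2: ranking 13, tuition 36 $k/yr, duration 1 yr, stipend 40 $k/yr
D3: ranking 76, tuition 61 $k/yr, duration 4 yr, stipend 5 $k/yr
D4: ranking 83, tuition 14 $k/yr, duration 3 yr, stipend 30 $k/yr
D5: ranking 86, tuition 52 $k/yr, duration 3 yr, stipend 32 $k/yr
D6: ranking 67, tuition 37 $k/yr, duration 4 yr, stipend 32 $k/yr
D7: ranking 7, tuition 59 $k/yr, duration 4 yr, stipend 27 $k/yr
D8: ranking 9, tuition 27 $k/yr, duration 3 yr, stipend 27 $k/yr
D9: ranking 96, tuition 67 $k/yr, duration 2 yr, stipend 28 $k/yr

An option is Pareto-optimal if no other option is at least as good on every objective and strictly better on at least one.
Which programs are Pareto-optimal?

D1: dominated by D2 (ranking 13≤64, tuition 36≤37, duration 1≤6, stipend 40≥12).
D2: not dominated (best duration).
D3: dominated by D2 (ranking 13≤76, tuition 36≤61, duration 1≤4, stipend 40≥5).
D4: not dominated (best tuition).
D5: dominated by D2 (ranking 13≤86, tuition 36≤52, duration 1≤3, stipend 40≥32).
D6: dominated by D2 (ranking 13≤67, tuition 36≤37, duration 1≤4, stipend 40≥32).
D7: not dominated (best ranking).
D8: not dominated.
D9: dominated by D2 (ranking 13≤96, tuition 36≤67, duration 1≤2, stipend 40≥28).

D2, D4, D7, D8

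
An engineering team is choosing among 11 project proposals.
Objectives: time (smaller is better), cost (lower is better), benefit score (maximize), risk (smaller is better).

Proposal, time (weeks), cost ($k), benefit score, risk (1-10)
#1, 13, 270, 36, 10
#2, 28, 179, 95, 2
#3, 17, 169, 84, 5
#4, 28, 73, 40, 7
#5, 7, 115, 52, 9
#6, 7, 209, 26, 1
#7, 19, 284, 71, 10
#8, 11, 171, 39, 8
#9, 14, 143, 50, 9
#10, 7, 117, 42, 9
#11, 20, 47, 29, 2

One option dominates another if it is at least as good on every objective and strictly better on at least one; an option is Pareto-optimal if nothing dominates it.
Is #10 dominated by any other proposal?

#5 vs #10: time 7≤7, cost 115≤117, benefit score 52≥42, risk 9≤9 — #5 is at least as good on every objective and strictly better on at least one, so #5 dominates #10.

Yes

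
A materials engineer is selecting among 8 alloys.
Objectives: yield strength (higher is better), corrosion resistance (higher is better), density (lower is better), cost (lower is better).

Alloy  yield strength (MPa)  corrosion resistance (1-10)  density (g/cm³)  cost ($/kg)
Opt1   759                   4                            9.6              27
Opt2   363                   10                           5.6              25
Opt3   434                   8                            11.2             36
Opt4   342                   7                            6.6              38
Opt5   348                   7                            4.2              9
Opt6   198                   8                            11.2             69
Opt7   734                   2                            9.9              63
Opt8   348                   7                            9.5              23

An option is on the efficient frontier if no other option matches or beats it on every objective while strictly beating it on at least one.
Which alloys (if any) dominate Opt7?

Opt1: yield strength 759≥734, corrosion resistance 4≥2, density 9.6≤9.9, cost 27≤63 — dominates Opt7.
Others (Opt2, Opt3, Opt4, Opt5, Opt6, Opt8) are each worse than Opt7 on at least one objective.

Opt1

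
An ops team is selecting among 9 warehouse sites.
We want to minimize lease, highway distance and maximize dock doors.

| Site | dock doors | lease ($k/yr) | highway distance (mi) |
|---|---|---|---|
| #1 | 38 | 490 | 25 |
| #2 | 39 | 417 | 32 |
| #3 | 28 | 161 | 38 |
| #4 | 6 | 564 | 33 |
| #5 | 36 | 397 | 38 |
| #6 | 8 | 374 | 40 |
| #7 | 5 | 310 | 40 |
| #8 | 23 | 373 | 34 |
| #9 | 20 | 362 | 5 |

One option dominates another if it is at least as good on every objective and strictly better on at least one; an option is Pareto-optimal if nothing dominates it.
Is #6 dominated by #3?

Yes

#3 vs #6: dock doors 28≥8, lease 161≤374, highway distance 38≤40 — #3 is at least as good on every objective with at least one strict improvement.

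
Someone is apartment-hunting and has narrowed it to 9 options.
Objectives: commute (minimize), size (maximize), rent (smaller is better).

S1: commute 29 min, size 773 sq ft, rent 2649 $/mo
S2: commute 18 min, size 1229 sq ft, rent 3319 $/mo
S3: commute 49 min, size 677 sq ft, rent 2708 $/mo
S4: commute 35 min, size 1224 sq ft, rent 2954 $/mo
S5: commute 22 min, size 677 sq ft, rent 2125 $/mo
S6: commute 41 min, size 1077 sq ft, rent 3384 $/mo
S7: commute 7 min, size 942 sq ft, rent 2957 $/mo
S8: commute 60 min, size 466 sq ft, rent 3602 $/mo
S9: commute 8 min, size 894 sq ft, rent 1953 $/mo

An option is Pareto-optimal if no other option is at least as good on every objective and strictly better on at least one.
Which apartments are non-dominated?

S1: dominated by S9 (commute 8≤29, size 894≥773, rent 1953≤2649).
S2: not dominated (best size).
S3: dominated by S1 (commute 29≤49, size 773≥677, rent 2649≤2708).
S4: not dominated.
S5: dominated by S9 (commute 8≤22, size 894≥677, rent 1953≤2125).
S6: dominated by S2 (commute 18≤41, size 1229≥1077, rent 3319≤3384).
S7: not dominated (best commute).
S8: dominated by S1 (commute 29≤60, size 773≥466, rent 2649≤3602).
S9: not dominated (best rent).

S2, S4, S7, S9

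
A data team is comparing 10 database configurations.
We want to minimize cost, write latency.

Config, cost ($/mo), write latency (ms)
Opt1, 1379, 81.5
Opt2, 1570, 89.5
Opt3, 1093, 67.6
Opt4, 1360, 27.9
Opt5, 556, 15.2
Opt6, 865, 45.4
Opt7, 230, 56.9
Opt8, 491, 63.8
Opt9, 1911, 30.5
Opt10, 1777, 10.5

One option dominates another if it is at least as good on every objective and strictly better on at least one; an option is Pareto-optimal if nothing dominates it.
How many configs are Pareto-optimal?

Opt1: dominated by Opt3 (cost 1093≤1379, write latency 67.6≤81.5).
Opt2: dominated by Opt1 (cost 1379≤1570, write latency 81.5≤89.5).
Opt3: dominated by Opt5 (cost 556≤1093, write latency 15.2≤67.6).
Opt4: dominated by Opt5 (cost 556≤1360, write latency 15.2≤27.9).
Opt5: not dominated.
Opt6: dominated by Opt5 (cost 556≤865, write latency 15.2≤45.4).
Opt7: not dominated (best cost).
Opt8: dominated by Opt7 (cost 230≤491, write latency 56.9≤63.8).
Opt9: dominated by Opt4 (cost 1360≤1911, write latency 27.9≤30.5).
Opt10: not dominated (best write latency).
Pareto-optimal: Opt5, Opt7, Opt10 → 3.

3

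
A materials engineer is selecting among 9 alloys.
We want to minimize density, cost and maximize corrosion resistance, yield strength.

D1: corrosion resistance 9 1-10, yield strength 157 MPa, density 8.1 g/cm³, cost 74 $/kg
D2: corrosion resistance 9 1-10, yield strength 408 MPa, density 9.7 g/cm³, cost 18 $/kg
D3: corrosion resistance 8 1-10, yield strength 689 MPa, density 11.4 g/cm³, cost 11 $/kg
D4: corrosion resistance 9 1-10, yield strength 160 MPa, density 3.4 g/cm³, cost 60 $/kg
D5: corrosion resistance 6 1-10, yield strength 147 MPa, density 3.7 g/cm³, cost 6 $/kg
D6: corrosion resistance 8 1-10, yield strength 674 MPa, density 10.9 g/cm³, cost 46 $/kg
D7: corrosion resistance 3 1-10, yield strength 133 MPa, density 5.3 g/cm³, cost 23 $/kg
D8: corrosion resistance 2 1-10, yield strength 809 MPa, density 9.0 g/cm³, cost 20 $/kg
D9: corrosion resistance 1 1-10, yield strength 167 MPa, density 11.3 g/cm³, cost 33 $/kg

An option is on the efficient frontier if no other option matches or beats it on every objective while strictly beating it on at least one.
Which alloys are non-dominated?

D1: dominated by D4 (corrosion resistance 9≥9, yield strength 160≥157, density 3.4≤8.1, cost 60≤74).
D2: not dominated.
D3: not dominated.
D4: not dominated (best density).
D5: not dominated (best cost).
D6: not dominated.
D7: dominated by D5 (corrosion resistance 6≥3, yield strength 147≥133, density 3.7≤5.3, cost 6≤23).
D8: not dominated (best yield strength).
D9: dominated by D2 (corrosion resistance 9≥1, yield strength 408≥167, density 9.7≤11.3, cost 18≤33).

D2, D3, D4, D5, D6, D8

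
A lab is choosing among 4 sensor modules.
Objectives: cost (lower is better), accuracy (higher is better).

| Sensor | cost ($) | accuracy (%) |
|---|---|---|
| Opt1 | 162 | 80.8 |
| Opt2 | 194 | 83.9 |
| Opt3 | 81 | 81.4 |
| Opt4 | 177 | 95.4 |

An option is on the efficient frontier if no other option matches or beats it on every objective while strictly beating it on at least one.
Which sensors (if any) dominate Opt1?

Opt3: cost 81≤162, accuracy 81.4≥80.8 — dominates Opt1.
Others (Opt2, Opt4) are each worse than Opt1 on at least one objective.

Opt3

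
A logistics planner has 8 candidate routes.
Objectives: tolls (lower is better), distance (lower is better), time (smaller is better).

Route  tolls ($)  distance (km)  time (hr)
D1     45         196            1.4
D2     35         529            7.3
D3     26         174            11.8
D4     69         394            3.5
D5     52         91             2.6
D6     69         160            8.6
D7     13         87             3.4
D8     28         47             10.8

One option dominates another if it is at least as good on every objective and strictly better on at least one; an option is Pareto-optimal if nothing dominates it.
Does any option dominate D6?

D5 vs D6: tolls 52≤69, distance 91≤160, time 2.6≤8.6 — D5 is at least as good on every objective and strictly better on at least one, so D5 dominates D6.

Yes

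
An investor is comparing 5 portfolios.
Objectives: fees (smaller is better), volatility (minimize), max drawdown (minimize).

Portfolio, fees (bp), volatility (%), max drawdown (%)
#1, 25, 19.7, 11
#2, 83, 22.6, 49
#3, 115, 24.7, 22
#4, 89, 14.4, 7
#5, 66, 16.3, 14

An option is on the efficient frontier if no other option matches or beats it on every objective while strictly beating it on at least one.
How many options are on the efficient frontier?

#1: not dominated (best fees).
#2: dominated by #1 (fees 25≤83, volatility 19.7≤22.6, max drawdown 11≤49).
#3: dominated by #1 (fees 25≤115, volatility 19.7≤24.7, max drawdown 11≤22).
#4: not dominated (best volatility).
#5: not dominated.
Pareto-optimal: #1, #4, #5 → 3.

3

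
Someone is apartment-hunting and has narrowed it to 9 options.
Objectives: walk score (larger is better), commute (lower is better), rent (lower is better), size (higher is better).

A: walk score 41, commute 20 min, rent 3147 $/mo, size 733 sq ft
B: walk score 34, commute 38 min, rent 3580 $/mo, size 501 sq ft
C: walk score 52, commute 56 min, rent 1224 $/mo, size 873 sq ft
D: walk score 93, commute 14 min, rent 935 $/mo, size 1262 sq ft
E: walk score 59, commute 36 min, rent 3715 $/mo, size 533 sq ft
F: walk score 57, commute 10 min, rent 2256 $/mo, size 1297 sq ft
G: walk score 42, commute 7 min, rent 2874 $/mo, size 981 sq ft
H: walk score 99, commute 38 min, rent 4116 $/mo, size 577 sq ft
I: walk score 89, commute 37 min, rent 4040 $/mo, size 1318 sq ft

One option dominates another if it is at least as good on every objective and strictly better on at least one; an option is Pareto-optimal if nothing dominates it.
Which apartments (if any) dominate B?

A, D, F, G

A: walk score 41≥34, commute 20≤38, rent 3147≤3580, size 733≥501 — dominates B.
D: walk score 93≥34, commute 14≤38, rent 935≤3580, size 1262≥501 — dominates B.
F: walk score 57≥34, commute 10≤38, rent 2256≤3580, size 1297≥501 — dominates B.
G: walk score 42≥34, commute 7≤38, rent 2874≤3580, size 981≥501 — dominates B.
Others (C, E, H, I) are each worse than B on at least one objective.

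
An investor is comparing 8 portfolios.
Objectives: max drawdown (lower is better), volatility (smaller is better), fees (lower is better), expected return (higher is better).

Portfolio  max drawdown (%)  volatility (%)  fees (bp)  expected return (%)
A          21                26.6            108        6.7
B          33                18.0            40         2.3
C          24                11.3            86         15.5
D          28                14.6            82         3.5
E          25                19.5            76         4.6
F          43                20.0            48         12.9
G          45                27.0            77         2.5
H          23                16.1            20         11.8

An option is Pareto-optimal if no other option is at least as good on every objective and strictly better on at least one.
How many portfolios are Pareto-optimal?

A: not dominated (best max drawdown).
B: dominated by H (max drawdown 23≤33, volatility 16.1≤18.0, fees 20≤40, expected return 11.8≥2.3).
C: not dominated (best volatility).
D: not dominated.
E: dominated by H (max drawdown 23≤25, volatility 16.1≤19.5, fees 20≤76, expected return 11.8≥4.6).
F: not dominated.
G: dominated by E (max drawdown 25≤45, volatility 19.5≤27.0, fees 76≤77, expected return 4.6≥2.5).
H: not dominated (best fees).
Pareto-optimal: A, C, D, F, H → 5.

5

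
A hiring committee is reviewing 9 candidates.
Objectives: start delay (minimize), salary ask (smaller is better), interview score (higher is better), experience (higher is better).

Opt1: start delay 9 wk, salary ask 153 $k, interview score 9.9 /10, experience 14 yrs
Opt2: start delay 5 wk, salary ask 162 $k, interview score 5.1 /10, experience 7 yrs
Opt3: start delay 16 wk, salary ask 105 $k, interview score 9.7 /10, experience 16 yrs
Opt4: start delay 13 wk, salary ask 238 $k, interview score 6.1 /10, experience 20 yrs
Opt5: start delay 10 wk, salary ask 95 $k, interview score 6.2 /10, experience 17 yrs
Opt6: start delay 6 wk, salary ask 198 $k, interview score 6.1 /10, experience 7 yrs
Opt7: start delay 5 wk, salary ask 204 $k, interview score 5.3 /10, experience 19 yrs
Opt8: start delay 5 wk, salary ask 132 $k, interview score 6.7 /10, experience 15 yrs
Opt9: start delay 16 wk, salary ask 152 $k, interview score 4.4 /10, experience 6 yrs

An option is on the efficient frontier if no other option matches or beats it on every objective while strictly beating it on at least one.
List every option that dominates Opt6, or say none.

Opt8: start delay 5≤6, salary ask 132≤198, interview score 6.7≥6.1, experience 15≥7 — dominates Opt6.
Others (Opt1, Opt2, Opt3, Opt4, Opt5, Opt7, Opt9) are each worse than Opt6 on at least one objective.

Opt8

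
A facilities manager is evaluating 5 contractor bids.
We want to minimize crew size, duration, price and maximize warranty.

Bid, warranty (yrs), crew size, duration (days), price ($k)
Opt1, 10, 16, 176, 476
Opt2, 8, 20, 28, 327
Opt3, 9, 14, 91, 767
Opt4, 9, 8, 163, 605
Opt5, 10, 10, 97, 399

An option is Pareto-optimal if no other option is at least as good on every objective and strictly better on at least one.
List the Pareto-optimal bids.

Opt2, Opt3, Opt4, Opt5

Opt1: dominated by Opt5 (warranty 10≥10, crew size 10≤16, duration 97≤176, price 399≤476).
Opt2: not dominated (best duration).
Opt3: not dominated.
Opt4: not dominated (best crew size).
Opt5: not dominated.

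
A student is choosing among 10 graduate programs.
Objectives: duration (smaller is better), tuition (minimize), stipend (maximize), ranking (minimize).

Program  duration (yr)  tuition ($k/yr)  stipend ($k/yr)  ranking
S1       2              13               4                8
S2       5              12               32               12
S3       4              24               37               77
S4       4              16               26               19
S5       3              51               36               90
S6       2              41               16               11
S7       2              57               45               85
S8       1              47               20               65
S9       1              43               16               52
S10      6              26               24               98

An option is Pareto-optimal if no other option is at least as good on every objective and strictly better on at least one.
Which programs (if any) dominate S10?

S2, S3, S4

S2: duration 5≤6, tuition 12≤26, stipend 32≥24, ranking 12≤98 — dominates S10.
S3: duration 4≤6, tuition 24≤26, stipend 37≥24, ranking 77≤98 — dominates S10.
S4: duration 4≤6, tuition 16≤26, stipend 26≥24, ranking 19≤98 — dominates S10.
Others (S1, S5, S6, S7, S8, S9) are each worse than S10 on at least one objective.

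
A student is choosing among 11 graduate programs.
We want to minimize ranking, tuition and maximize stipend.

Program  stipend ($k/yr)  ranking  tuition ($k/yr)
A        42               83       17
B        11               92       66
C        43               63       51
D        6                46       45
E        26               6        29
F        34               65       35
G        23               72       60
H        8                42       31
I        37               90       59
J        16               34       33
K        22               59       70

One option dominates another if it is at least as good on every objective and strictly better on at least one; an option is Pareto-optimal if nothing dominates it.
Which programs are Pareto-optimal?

A, C, E, F

A: not dominated (best tuition).
B: dominated by A (stipend 42≥11, ranking 83≤92, tuition 17≤66).
C: not dominated (best stipend).
D: dominated by E (stipend 26≥6, ranking 6≤46, tuition 29≤45).
E: not dominated (best ranking).
F: not dominated.
G: dominated by C (stipend 43≥23, ranking 63≤72, tuition 51≤60).
H: dominated by E (stipend 26≥8, ranking 6≤42, tuition 29≤31).
I: dominated by A (stipend 42≥37, ranking 83≤90, tuition 17≤59).
J: dominated by E (stipend 26≥16, ranking 6≤34, tuition 29≤33).
K: dominated by E (stipend 26≥22, ranking 6≤59, tuition 29≤70).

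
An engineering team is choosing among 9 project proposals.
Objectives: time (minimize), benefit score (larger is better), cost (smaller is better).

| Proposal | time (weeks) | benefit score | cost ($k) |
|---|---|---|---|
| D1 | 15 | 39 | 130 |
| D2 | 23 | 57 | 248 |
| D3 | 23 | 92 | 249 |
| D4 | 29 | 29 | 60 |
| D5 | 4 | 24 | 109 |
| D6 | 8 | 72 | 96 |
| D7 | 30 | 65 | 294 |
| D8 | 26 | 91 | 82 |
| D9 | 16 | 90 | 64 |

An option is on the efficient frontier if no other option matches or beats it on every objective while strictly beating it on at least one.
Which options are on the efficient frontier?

D3, D4, D5, D6, D8, D9

D1: dominated by D6 (time 8≤15, benefit score 72≥39, cost 96≤130).
D2: dominated by D6 (time 8≤23, benefit score 72≥57, cost 96≤248).
D3: not dominated (best benefit score).
D4: not dominated (best cost).
D5: not dominated (best time).
D6: not dominated.
D7: dominated by D3 (time 23≤30, benefit score 92≥65, cost 249≤294).
D8: not dominated.
D9: not dominated.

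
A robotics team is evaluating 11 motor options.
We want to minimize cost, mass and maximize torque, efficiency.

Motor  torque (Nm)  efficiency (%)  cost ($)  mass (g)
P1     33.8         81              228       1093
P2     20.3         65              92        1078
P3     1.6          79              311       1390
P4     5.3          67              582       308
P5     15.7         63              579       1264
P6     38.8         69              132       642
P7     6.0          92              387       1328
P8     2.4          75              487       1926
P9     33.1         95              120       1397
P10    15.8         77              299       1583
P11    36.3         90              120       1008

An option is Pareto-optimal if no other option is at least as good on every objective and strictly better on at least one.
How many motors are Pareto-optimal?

6

P1: dominated by P11 (torque 36.3≥33.8, efficiency 90≥81, cost 120≤228, mass 1008≤1093).
P2: not dominated (best cost).
P3: dominated by P1 (torque 33.8≥1.6, efficiency 81≥79, cost 228≤311, mass 1093≤1390).
P4: not dominated (best mass).
P5: dominated by P1 (torque 33.8≥15.7, efficiency 81≥63, cost 228≤579, mass 1093≤1264).
P6: not dominated (best torque).
P7: not dominated.
P8: dominated by P1 (torque 33.8≥2.4, efficiency 81≥75, cost 228≤487, mass 1093≤1926).
P9: not dominated (best efficiency).
P10: dominated by P1 (torque 33.8≥15.8, efficiency 81≥77, cost 228≤299, mass 1093≤1583).
P11: not dominated.
Pareto-optimal: P2, P4, P6, P7, P9, P11 → 6.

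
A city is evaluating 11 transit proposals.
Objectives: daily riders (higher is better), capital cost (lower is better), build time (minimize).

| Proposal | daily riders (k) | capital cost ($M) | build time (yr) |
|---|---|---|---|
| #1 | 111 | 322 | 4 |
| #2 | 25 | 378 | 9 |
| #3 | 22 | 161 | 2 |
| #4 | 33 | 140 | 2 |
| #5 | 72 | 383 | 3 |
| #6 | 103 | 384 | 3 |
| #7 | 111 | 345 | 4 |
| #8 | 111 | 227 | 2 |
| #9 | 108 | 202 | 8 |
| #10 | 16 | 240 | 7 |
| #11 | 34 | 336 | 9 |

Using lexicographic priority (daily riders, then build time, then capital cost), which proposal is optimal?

First maximize daily riders: best is 111, kept {#1, #7, #8}.
Then minimize build time: best is 2, kept {#8}.

#8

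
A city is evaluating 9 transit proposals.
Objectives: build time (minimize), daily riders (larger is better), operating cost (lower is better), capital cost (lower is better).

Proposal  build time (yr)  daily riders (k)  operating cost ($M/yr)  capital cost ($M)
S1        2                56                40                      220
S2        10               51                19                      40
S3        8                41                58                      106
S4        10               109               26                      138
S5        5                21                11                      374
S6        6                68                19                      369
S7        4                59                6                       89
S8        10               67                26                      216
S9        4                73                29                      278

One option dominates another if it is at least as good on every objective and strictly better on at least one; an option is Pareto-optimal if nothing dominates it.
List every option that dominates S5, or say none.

S7: build time 4≤5, daily riders 59≥21, operating cost 6≤11, capital cost 89≤374 — dominates S5.
Others (S1, S2, S3, S4, S6, S8, S9) are each worse than S5 on at least one objective.

S7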